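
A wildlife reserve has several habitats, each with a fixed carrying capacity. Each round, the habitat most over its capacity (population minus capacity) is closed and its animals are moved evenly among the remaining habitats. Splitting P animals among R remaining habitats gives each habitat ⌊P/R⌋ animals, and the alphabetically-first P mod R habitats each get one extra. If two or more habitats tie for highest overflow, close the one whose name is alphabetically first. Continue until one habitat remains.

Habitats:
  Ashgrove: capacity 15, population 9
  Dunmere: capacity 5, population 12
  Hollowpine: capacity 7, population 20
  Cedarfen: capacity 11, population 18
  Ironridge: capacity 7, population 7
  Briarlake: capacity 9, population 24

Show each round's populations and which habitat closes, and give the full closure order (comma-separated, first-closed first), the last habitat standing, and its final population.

Round 1: Ashgrove=9 Briarlake=24 Cedarfen=18 Dunmere=12 Hollowpine=20 Ironridge=7 → close Briarlake (overflow 15)
  24÷5 = 4 each, +1 to first 4
Round 2: Ashgrove=14 Cedarfen=23 Dunmere=17 Hollowpine=25 Ironridge=11 → close Hollowpine (overflow 18)
  25÷4 = 6 each, +1 to first 1
Round 3: Ashgrove=21 Cedarfen=29 Dunmere=23 Ironridge=17 → close Cedarfen (overflow 18)
  29÷3 = 9 each, +1 to first 2
Round 4: Ashgrove=31 Dunmere=33 Ironridge=26 → close Dunmere (overflow 28)
  33÷2 = 16 each, +1 to first 1
Round 5: Ashgrove=48 Ironridge=42 → close Ironridge (overflow 35)
  42÷1 = 42 each, +1 to first 0

Closure order: Briarlake, Hollowpine, Cedarfen, Dunmere, Ironridge
Last habitat: Ashgrove with 90 animals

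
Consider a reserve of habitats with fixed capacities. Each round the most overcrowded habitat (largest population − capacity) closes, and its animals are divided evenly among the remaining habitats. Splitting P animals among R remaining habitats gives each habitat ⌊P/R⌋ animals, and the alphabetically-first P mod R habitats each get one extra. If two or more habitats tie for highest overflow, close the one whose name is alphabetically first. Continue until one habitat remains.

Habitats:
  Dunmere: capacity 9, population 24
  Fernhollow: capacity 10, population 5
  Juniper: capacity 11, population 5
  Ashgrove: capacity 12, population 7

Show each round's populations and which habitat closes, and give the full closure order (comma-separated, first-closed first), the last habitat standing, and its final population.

Round 1: Ashgrove=7 Dunmere=24 Fernhollow=5 Juniper=5 → close Dunmere (overflow 15)
  24÷3 = 8 each, +1 to first 0
Round 2: Ashgrove=15 Fernhollow=13 Juniper=13 → close Ashgrove (overflow 3)
  15÷2 = 7 each, +1 to first 1
Round 3: Fernhollow=21 Juniper=20 → close Fernhollow (overflow 11)
  21÷1 = 21 each, +1 to first 0

Closure order: Dunmere, Ashgrove, Fernhollow
Last habitat: Juniper with 41 animals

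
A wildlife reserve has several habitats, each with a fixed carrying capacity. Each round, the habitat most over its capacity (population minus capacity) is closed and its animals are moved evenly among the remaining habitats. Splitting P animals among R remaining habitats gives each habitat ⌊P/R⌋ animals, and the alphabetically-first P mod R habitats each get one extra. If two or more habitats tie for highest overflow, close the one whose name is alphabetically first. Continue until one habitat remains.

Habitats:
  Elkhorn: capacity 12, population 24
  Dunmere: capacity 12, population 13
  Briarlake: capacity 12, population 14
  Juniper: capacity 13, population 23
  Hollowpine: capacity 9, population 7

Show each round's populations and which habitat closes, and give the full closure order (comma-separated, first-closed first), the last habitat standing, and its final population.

Round 1: Briarlake=14 Dunmere=13 Elkhorn=24 Hollowpine=7 Juniper=23 → close Elkhorn (overflow 12)
  24÷4 = 6 each, +1 to first 0
Round 2: Briarlake=20 Dunmere=19 Hollowpine=13 Juniper=29 → close Juniper (overflow 16)
  29÷3 = 9 each, +1 to first 2
Round 3: Briarlake=30 Dunmere=29 Hollowpine=22 → close Briarlake (overflow 18)
  30÷2 = 15 each, +1 to first 0
Round 4: Dunmere=44 Hollowpine=37 → close Dunmere (overflow 32)
  44÷1 = 44 each, +1 to first 0

Closure order: Elkhorn, Juniper, Briarlake, Dunmere
Last habitat: Hollowpine with 81 animals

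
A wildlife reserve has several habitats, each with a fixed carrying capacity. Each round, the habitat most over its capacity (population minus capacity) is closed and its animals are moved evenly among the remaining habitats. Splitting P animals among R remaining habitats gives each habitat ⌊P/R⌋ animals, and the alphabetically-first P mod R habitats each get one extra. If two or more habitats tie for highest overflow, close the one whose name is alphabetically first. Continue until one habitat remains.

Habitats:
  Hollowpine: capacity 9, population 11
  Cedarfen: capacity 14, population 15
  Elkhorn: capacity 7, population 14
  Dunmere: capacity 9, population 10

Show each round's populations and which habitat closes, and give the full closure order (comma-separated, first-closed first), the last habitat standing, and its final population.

Closure order: Elkhorn, Cedarfen, Dunmere
Last habitat: Hollowpine with 50 animals

Round 1: Cedarfen=15 Dunmere=10 Elkhorn=14 Hollowpine=11 → close Elkhorn (overflow 7)
  14÷3 = 4 each, +1 to first 2
Round 2: Cedarfen=20 Dunmere=15 Hollowpine=15 → close Cedarfen (overflow 6)
  20÷2 = 10 each, +1 to first 0
Round 3: Dunmere=25 Hollowpine=25 → close Dunmere (overflow 16)
  25÷1 = 25 each, +1 to first 0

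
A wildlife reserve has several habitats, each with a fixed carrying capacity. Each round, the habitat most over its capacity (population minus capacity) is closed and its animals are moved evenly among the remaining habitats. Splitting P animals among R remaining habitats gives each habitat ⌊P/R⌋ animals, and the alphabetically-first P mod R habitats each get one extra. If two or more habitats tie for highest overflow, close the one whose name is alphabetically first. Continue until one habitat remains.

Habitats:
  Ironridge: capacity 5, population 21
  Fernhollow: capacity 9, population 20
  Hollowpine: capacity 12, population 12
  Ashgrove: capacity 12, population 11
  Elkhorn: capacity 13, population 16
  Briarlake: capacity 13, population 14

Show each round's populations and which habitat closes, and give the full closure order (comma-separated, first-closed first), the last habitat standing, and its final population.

Closure order: Ironridge, Fernhollow, Elkhorn, Briarlake, Ashgrove
Last habitat: Hollowpine with 94 animals

Round 1: Ashgrove=11 Briarlake=14 Elkhorn=16 Fernhollow=20 Hollowpine=12 Ironridge=21 → close Ironridge (overflow 16)
  21÷5 = 4 each, +1 to first 1
Round 2: Ashgrove=16 Briarlake=18 Elkhorn=20 Fernhollow=24 Hollowpine=16 → close Fernhollow (overflow 15)
  24÷4 = 6 each, +1 to first 0
Round 3: Ashgrove=22 Briarlake=24 Elkhorn=26 Hollowpine=22 → close Elkhorn (overflow 13)
  26÷3 = 8 each, +1 to first 2
Round 4: Ashgrove=31 Briarlake=33 Hollowpine=30 → close Briarlake (overflow 20)
  33÷2 = 16 each, +1 to first 1
Round 5: Ashgrove=48 Hollowpine=46 → close Ashgrove (overflow 36)
  48÷1 = 48 each, +1 to first 0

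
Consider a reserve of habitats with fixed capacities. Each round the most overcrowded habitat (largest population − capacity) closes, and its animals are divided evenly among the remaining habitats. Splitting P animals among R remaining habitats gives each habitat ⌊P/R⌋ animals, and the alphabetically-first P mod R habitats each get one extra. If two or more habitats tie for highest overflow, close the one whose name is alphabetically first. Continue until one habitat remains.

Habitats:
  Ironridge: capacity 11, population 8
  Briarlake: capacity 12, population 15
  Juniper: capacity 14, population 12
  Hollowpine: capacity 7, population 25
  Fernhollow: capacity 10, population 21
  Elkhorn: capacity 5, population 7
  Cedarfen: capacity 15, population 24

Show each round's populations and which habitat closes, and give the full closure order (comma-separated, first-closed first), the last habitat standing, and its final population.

Round 1: Briarlake=15 Cedarfen=24 Elkhorn=7 Fernhollow=21 Hollowpine=25 Ironridge=8 Juniper=12 → close Hollowpine (overflow 18)
  25÷6 = 4 each, +1 to first 1
Round 2: Briarlake=20 Cedarfen=28 Elkhorn=11 Fernhollow=25 Ironridge=12 Juniper=16 → close Fernhollow (overflow 15)
  25÷5 = 5 each, +1 to first 0
Round 3: Briarlake=25 Cedarfen=33 Elkhorn=16 Ironridge=17 Juniper=21 → close Cedarfen (overflow 18)
  33÷4 = 8 each, +1 to first 1
Round 4: Briarlake=34 Elkhorn=24 Ironridge=25 Juniper=29 → close Briarlake (overflow 22)
  34÷3 = 11 each, +1 to first 1
Round 5: Elkhorn=36 Ironridge=36 Juniper=40 → close Elkhorn (overflow 31)
  36÷2 = 18 each, +1 to first 0
Round 6: Ironridge=54 Juniper=58 → close Juniper (overflow 44)
  58÷1 = 58 each, +1 to first 0

Closure order: Hollowpine, Fernhollow, Cedarfen, Briarlake, Elkhorn, Juniper
Last habitat: Ironridge with 112 animals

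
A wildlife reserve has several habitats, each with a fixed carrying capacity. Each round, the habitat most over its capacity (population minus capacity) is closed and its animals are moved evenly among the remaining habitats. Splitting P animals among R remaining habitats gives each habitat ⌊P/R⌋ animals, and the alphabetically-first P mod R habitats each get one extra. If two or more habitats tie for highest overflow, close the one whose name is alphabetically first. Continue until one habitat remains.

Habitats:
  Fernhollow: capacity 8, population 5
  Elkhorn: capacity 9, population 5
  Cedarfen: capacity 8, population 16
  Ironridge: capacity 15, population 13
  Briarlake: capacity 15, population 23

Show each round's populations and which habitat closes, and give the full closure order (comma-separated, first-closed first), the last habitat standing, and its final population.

Closure order: Briarlake, Cedarfen, Elkhorn, Fernhollow
Last habitat: Ironridge with 62 animals

Round 1: Briarlake=23 Cedarfen=16 Elkhorn=5 Fernhollow=5 Ironridge=13 → close Briarlake (overflow 8)
  23÷4 = 5 each, +1 to first 3
Round 2: Cedarfen=22 Elkhorn=11 Fernhollow=11 Ironridge=18 → close Cedarfen (overflow 14)
  22÷3 = 7 each, +1 to first 1
Round 3: Elkhorn=19 Fernhollow=18 Ironridge=25 → close Elkhorn (overflow 10)
  19÷2 = 9 each, +1 to first 1
Round 4: Fernhollow=28 Ironridge=34 → close Fernhollow (overflow 20)
  28÷1 = 28 each, +1 to first 0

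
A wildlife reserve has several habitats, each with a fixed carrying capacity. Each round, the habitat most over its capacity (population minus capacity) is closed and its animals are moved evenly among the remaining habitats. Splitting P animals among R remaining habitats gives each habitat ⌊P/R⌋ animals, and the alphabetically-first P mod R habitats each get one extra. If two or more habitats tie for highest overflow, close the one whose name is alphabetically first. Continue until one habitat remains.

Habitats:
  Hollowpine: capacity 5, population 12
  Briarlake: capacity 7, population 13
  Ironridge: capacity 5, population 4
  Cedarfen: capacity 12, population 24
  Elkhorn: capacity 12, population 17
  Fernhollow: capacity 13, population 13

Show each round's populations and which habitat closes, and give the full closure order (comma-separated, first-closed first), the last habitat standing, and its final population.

Round 1: Briarlake=13 Cedarfen=24 Elkhorn=17 Fernhollow=13 Hollowpine=12 Ironridge=4 → close Cedarfen (overflow 12)
  24÷5 = 4 each, +1 to first 4
Round 2: Briarlake=18 Elkhorn=22 Fernhollow=18 Hollowpine=17 Ironridge=8 → close Hollowpine (overflow 12)
  17÷4 = 4 each, +1 to first 1
Round 3: Briarlake=23 Elkhorn=26 Fernhollow=22 Ironridge=12 → close Briarlake (overflow 16)
  23÷3 = 7 each, +1 to first 2
Round 4: Elkhorn=34 Fernhollow=30 Ironridge=19 → close Elkhorn (overflow 22)
  34÷2 = 17 each, +1 to first 0
Round 5: Fernhollow=47 Ironridge=36 → close Fernhollow (overflow 34)
  47÷1 = 47 each, +1 to first 0

Closure order: Cedarfen, Hollowpine, Briarlake, Elkhorn, Fernhollow
Last habitat: Ironridge with 83 animals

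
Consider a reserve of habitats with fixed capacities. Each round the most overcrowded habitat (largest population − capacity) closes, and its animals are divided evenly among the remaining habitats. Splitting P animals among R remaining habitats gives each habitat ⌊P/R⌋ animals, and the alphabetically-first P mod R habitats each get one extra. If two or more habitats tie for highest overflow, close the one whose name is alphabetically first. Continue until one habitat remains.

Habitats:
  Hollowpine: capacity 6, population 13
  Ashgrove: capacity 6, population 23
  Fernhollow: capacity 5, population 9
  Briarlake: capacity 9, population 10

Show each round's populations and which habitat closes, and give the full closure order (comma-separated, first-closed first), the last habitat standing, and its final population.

Round 1: Ashgrove=23 Briarlake=10 Fernhollow=9 Hollowpine=13 → close Ashgrove (overflow 17)
  23÷3 = 7 each, +1 to first 2
Round 2: Briarlake=18 Fernhollow=17 Hollowpine=20 → close Hollowpine (overflow 14)
  20÷2 = 10 each, +1 to first 0
Round 3: Briarlake=28 Fernhollow=27 → close Fernhollow (overflow 22)
  27÷1 = 27 each, +1 to first 0

Closure order: Ashgrove, Hollowpine, Fernhollow
Last habitat: Briarlake with 55 animals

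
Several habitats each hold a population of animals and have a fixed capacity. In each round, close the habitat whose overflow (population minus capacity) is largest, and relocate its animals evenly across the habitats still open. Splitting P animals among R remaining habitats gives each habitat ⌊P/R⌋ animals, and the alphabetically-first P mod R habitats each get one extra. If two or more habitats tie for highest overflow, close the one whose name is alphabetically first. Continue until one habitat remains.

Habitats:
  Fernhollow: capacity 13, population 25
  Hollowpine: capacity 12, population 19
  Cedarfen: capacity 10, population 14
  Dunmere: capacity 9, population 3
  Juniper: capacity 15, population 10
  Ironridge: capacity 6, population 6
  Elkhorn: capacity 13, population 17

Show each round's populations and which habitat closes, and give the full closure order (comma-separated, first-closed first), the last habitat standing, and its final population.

Closure order: Fernhollow, Hollowpine, Cedarfen, Elkhorn, Ironridge, Dunmere
Last habitat: Juniper with 94 animals

Round 1: Cedarfen=14 Dunmere=3 Elkhorn=17 Fernhollow=25 Hollowpine=19 Ironridge=6 Juniper=10 → close Fernhollow (overflow 12)
  25÷6 = 4 each, +1 to first 1
Round 2: Cedarfen=19 Dunmere=7 Elkhorn=21 Hollowpine=23 Ironridge=10 Juniper=14 → close Hollowpine (overflow 11)
  23÷5 = 4 each, +1 to first 3
Round 3: Cedarfen=24 Dunmere=12 Elkhorn=26 Ironridge=14 Juniper=18 → close Cedarfen (overflow 14)
  24÷4 = 6 each, +1 to first 0
Round 4: Dunmere=18 Elkhorn=32 Ironridge=20 Juniper=24 → close Elkhorn (overflow 19)
  32÷3 = 10 each, +1 to first 2
Round 5: Dunmere=29 Ironridge=31 Juniper=34 → close Ironridge (overflow 25)
  31÷2 = 15 each, +1 to first 1
Round 6: Dunmere=45 Juniper=49 → close Dunmere (overflow 36)
  45÷1 = 45 each, +1 to first 0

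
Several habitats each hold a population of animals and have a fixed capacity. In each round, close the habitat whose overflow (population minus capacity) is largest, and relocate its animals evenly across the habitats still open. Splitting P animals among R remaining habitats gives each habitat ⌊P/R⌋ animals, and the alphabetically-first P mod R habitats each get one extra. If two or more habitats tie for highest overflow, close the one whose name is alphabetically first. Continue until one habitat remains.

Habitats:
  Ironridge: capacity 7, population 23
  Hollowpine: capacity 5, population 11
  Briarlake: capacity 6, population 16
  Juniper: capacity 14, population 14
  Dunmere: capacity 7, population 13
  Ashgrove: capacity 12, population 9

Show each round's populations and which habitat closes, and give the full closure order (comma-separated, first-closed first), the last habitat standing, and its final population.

Closure order: Ironridge, Briarlake, Dunmere, Hollowpine, Ashgrove
Last habitat: Juniper with 86 animals

Round 1: Ashgrove=9 Briarlake=16 Dunmere=13 Hollowpine=11 Ironridge=23 Juniper=14 → close Ironridge (overflow 16)
  23÷5 = 4 each, +1 to first 3
Round 2: Ashgrove=14 Briarlake=21 Dunmere=18 Hollowpine=15 Juniper=18 → close Briarlake (overflow 15)
  21÷4 = 5 each, +1 to first 1
Round 3: Ashgrove=20 Dunmere=23 Hollowpine=20 Juniper=23 → close Dunmere (overflow 16)
  23÷3 = 7 each, +1 to first 2
Round 4: Ashgrove=28 Hollowpine=28 Juniper=30 → close Hollowpine (overflow 23)
  28÷2 = 14 each, +1 to first 0
Round 5: Ashgrove=42 Juniper=44 → close Ashgrove (overflow 30)
  42÷1 = 42 each, +1 to first 0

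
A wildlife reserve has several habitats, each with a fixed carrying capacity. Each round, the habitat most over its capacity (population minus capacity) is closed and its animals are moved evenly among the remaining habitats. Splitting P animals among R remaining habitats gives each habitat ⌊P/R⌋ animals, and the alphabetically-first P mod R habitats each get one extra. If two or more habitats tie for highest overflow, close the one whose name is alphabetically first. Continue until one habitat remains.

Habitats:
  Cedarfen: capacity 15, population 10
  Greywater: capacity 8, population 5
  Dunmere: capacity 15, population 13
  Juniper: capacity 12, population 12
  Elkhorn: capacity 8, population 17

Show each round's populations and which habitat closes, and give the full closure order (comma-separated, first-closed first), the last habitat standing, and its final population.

Round 1: Cedarfen=10 Dunmere=13 Elkhorn=17 Greywater=5 Juniper=12 → close Elkhorn (overflow 9)
  17÷4 = 4 each, +1 to first 1
Round 2: Cedarfen=15 Dunmere=17 Greywater=9 Juniper=16 → close Juniper (overflow 4)
  16÷3 = 5 each, +1 to first 1
Round 3: Cedarfen=21 Dunmere=22 Greywater=14 → close Dunmere (overflow 7)
  22÷2 = 11 each, +1 to first 0
Round 4: Cedarfen=32 Greywater=25 → close Cedarfen (overflow 17)
  32÷1 = 32 each, +1 to first 0

Closure order: Elkhorn, Juniper, Dunmere, Cedarfen
Last habitat: Greywater with 57 animals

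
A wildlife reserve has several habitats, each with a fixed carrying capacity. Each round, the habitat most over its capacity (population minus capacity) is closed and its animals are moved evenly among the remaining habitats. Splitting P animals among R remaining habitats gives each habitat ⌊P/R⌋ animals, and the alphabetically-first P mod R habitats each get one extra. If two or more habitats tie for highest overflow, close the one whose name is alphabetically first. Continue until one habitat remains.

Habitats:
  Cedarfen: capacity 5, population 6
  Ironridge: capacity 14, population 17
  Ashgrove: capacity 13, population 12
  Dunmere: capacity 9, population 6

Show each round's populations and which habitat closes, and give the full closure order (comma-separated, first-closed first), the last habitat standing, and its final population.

Round 1: Ashgrove=12 Cedarfen=6 Dunmere=6 Ironridge=17 → close Ironridge (overflow 3)
  17÷3 = 5 each, +1 to first 2
Round 2: Ashgrove=18 Cedarfen=12 Dunmere=11 → close Cedarfen (overflow 7)
  12÷2 = 6 each, +1 to first 0
Round 3: Ashgrove=24 Dunmere=17 → close Ashgrove (overflow 11)
  24÷1 = 24 each, +1 to first 0

Closure order: Ironridge, Cedarfen, Ashgrove
Last habitat: Dunmere with 41 animals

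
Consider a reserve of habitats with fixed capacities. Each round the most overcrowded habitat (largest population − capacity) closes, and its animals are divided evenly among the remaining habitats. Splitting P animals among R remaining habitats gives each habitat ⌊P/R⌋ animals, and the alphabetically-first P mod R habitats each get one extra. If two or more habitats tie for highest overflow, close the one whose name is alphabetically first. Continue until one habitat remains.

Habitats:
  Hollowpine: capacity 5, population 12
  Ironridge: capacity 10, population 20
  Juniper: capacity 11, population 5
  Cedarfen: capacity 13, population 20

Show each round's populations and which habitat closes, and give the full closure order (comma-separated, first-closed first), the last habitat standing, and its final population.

Round 1: Cedarfen=20 Hollowpine=12 Ironridge=20 Juniper=5 → close Ironridge (overflow 10)
  20÷3 = 6 each, +1 to first 2
Round 2: Cedarfen=27 Hollowpine=19 Juniper=11 → close Cedarfen (overflow 14)
  27÷2 = 13 each, +1 to first 1
Round 3: Hollowpine=33 Juniper=24 → close Hollowpine (overflow 28)
  33÷1 = 33 each, +1 to first 0

Closure order: Ironridge, Cedarfen, Hollowpine
Last habitat: Juniper with 57 animals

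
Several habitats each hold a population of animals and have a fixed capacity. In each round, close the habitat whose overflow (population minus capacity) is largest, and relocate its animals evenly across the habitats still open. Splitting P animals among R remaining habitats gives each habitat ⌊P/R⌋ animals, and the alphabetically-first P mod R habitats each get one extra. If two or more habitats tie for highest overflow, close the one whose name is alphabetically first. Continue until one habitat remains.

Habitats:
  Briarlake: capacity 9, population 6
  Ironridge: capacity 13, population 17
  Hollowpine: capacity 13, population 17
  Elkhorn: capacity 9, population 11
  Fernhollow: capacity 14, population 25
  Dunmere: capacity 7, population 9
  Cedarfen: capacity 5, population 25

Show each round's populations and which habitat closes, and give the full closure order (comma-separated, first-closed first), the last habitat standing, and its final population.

Closure order: Cedarfen, Fernhollow, Hollowpine, Dunmere, Elkhorn, Ironridge
Last habitat: Briarlake with 110 animals

Round 1: Briarlake=6 Cedarfen=25 Dunmere=9 Elkhorn=11 Fernhollow=25 Hollowpine=17 Ironridge=17 → close Cedarfen (overflow 20)
  25÷6 = 4 each, +1 to first 1
Round 2: Briarlake=11 Dunmere=13 Elkhorn=15 Fernhollow=29 Hollowpine=21 Ironridge=21 → close Fernhollow (overflow 15)
  29÷5 = 5 each, +1 to first 4
Round 3: Briarlake=17 Dunmere=19 Elkhorn=21 Hollowpine=27 Ironridge=26 → close Hollowpine (overflow 14)
  27÷4 = 6 each, +1 to first 3
Round 4: Briarlake=24 Dunmere=26 Elkhorn=28 Ironridge=32 → close Dunmere (overflow 19)
  26÷3 = 8 each, +1 to first 2
Round 5: Briarlake=33 Elkhorn=37 Ironridge=40 → close Elkhorn (overflow 28)
  37÷2 = 18 each, +1 to first 1
Round 6: Briarlake=52 Ironridge=58 → close Ironridge (overflow 45)
  58÷1 = 58 each, +1 to first 0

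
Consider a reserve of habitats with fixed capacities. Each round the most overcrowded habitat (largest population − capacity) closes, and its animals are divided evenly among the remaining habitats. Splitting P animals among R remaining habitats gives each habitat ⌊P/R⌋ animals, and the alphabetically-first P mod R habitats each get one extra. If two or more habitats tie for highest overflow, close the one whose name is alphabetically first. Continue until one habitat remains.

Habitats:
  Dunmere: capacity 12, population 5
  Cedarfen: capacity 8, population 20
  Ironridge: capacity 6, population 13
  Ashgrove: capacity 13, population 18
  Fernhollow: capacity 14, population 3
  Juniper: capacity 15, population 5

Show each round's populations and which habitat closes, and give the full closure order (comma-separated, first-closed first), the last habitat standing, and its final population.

Closure order: Cedarfen, Ironridge, Ashgrove, Dunmere, Juniper
Last habitat: Fernhollow with 64 animals

Round 1: Ashgrove=18 Cedarfen=20 Dunmere=5 Fernhollow=3 Ironridge=13 Juniper=5 → close Cedarfen (overflow 12)
  20÷5 = 4 each, +1 to first 0
Round 2: Ashgrove=22 Dunmere=9 Fernhollow=7 Ironridge=17 Juniper=9 → close Ironridge (overflow 11)
  17÷4 = 4 each, +1 to first 1
Round 3: Ashgrove=27 Dunmere=13 Fernhollow=11 Juniper=13 → close Ashgrove (overflow 14)
  27÷3 = 9 each, +1 to first 0
Round 4: Dunmere=22 Fernhollow=20 Juniper=22 → close Dunmere (overflow 10)
  22÷2 = 11 each, +1 to first 0
Round 5: Fernhollow=31 Juniper=33 → close Juniper (overflow 18)
  33÷1 = 33 each, +1 to first 0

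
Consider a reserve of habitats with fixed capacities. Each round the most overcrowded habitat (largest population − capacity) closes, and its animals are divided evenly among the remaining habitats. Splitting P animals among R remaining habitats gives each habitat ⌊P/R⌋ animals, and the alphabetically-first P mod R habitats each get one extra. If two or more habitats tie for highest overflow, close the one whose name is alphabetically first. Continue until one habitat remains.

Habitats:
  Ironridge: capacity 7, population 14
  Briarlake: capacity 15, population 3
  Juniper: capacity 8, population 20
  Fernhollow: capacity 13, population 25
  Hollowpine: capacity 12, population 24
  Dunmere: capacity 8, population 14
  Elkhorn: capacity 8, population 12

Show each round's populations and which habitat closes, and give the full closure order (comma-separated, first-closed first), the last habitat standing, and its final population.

Round 1: Briarlake=3 Dunmere=14 Elkhorn=12 Fernhollow=25 Hollowpine=24 Ironridge=14 Juniper=20 → close Fernhollow (overflow 12)
  25÷6 = 4 each, +1 to first 1
Round 2: Briarlake=8 Dunmere=18 Elkhorn=16 Hollowpine=28 Ironridge=18 Juniper=24 → close Hollowpine (overflow 16)
  28÷5 = 5 each, +1 to first 3
Round 3: Briarlake=14 Dunmere=24 Elkhorn=22 Ironridge=23 Juniper=29 → close Juniper (overflow 21)
  29÷4 = 7 each, +1 to first 1
Round 4: Briarlake=22 Dunmere=31 Elkhorn=29 Ironridge=30 → close Dunmere (overflow 23)
  31÷3 = 10 each, +1 to first 1
Round 5: Briarlake=33 Elkhorn=39 Ironridge=40 → close Ironridge (overflow 33)
  40÷2 = 20 each, +1 to first 0
Round 6: Briarlake=53 Elkhorn=59 → close Elkhorn (overflow 51)
  59÷1 = 59 each, +1 to first 0

Closure order: Fernhollow, Hollowpine, Juniper, Dunmere, Ironridge, Elkhorn
Last habitat: Briarlake with 112 animals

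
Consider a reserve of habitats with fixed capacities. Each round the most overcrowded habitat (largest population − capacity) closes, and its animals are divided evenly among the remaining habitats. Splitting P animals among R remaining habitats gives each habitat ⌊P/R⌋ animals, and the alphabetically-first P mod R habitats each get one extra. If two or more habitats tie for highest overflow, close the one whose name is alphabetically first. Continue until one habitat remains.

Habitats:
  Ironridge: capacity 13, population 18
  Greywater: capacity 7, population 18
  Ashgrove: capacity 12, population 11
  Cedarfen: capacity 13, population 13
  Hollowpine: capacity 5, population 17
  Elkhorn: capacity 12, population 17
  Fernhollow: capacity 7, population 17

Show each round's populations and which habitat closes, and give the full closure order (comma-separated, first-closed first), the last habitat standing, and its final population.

Closure order: Hollowpine, Greywater, Fernhollow, Elkhorn, Ironridge, Ashgrove
Last habitat: Cedarfen with 111 animals

Round 1: Ashgrove=11 Cedarfen=13 Elkhorn=17 Fernhollow=17 Greywater=18 Hollowpine=17 Ironridge=18 → close Hollowpine (overflow 12)
  17÷6 = 2 each, +1 to first 5
Round 2: Ashgrove=14 Cedarfen=16 Elkhorn=20 Fernhollow=20 Greywater=21 Ironridge=20 → close Greywater (overflow 14)
  21÷5 = 4 each, +1 to first 1
Round 3: Ashgrove=19 Cedarfen=20 Elkhorn=24 Fernhollow=24 Ironridge=24 → close Fernhollow (overflow 17)
  24÷4 = 6 each, +1 to first 0
Round 4: Ashgrove=25 Cedarfen=26 Elkhorn=30 Ironridge=30 → close Elkhorn (overflow 18)
  30÷3 = 10 each, +1 to first 0
Round 5: Ashgrove=35 Cedarfen=36 Ironridge=40 → close Ironridge (overflow 27)
  40÷2 = 20 each, +1 to first 0
Round 6: Ashgrove=55 Cedarfen=56 → close Ashgrove (overflow 43)
  55÷1 = 55 each, +1 to first 0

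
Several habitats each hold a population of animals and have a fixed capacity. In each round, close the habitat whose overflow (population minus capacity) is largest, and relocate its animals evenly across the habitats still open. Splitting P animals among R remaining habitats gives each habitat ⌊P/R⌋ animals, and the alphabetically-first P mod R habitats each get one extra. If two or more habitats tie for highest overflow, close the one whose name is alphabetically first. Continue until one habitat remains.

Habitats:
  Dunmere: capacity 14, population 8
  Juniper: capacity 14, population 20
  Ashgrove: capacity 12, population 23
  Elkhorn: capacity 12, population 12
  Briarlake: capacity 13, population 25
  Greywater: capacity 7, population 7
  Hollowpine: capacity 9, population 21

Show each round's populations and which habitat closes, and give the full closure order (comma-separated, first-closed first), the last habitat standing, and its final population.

Round 1: Ashgrove=23 Briarlake=25 Dunmere=8 Elkhorn=12 Greywater=7 Hollowpine=21 Juniper=20 → close Briarlake (overflow 12)
  25÷6 = 4 each, +1 to first 1
Round 2: Ashgrove=28 Dunmere=12 Elkhorn=16 Greywater=11 Hollowpine=25 Juniper=24 → close Ashgrove (overflow 16)
  28÷5 = 5 each, +1 to first 3
Round 3: Dunmere=18 Elkhorn=22 Greywater=17 Hollowpine=30 Juniper=29 → close Hollowpine (overflow 21)
  30÷4 = 7 each, +1 to first 2
Round 4: Dunmere=26 Elkhorn=30 Greywater=24 Juniper=36 → close Juniper (overflow 22)
  36÷3 = 12 each, +1 to first 0
Round 5: Dunmere=38 Elkhorn=42 Greywater=36 → close Elkhorn (overflow 30)
  42÷2 = 21 each, +1 to first 0
Round 6: Dunmere=59 Greywater=57 → close Greywater (overflow 50)
  57÷1 = 57 each, +1 to first 0

Closure order: Briarlake, Ashgrove, Hollowpine, Juniper, Elkhorn, Greywater
Last habitat: Dunmere with 116 animals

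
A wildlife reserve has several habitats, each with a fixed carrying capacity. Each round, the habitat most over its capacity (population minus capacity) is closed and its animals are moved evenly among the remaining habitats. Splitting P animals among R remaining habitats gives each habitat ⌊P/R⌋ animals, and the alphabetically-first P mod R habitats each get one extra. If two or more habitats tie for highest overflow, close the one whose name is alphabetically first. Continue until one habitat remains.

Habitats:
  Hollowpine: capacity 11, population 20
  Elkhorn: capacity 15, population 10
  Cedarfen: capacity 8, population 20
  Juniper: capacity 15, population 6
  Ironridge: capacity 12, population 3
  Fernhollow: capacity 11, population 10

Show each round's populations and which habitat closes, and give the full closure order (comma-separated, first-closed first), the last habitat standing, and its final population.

Closure order: Cedarfen, Hollowpine, Fernhollow, Elkhorn, Ironridge
Last habitat: Juniper with 69 animals

Round 1: Cedarfen=20 Elkhorn=10 Fernhollow=10 Hollowpine=20 Ironridge=3 Juniper=6 → close Cedarfen (overflow 12)
  20÷5 = 4 each, +1 to first 0
Round 2: Elkhorn=14 Fernhollow=14 Hollowpine=24 Ironridge=7 Juniper=10 → close Hollowpine (overflow 13)
  24÷4 = 6 each, +1 to first 0
Round 3: Elkhorn=20 Fernhollow=20 Ironridge=13 Juniper=16 → close Fernhollow (overflow 9)
  20÷3 = 6 each, +1 to first 2
Round 4: Elkhorn=27 Ironridge=20 Juniper=22 → close Elkhorn (overflow 12)
  27÷2 = 13 each, +1 to first 1
Round 5: Ironridge=34 Juniper=35 → close Ironridge (overflow 22)
  34÷1 = 34 each, +1 to first 0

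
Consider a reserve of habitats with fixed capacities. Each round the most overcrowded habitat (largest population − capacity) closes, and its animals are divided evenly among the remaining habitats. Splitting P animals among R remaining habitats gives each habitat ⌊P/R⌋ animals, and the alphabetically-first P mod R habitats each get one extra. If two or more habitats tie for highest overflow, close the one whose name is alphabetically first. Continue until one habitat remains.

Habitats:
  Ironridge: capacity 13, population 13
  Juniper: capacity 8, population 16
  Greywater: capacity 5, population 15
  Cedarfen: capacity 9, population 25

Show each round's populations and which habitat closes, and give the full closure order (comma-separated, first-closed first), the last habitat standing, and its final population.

Closure order: Cedarfen, Greywater, Juniper
Last habitat: Ironridge with 69 animals

Round 1: Cedarfen=25 Greywater=15 Ironridge=13 Juniper=16 → close Cedarfen (overflow 16)
  25÷3 = 8 each, +1 to first 1
Round 2: Greywater=24 Ironridge=21 Juniper=24 → close Greywater (overflow 19)
  24÷2 = 12 each, +1 to first 0
Round 3: Ironridge=33 Juniper=36 → close Juniper (overflow 28)
  36÷1 = 36 each, +1 to first 0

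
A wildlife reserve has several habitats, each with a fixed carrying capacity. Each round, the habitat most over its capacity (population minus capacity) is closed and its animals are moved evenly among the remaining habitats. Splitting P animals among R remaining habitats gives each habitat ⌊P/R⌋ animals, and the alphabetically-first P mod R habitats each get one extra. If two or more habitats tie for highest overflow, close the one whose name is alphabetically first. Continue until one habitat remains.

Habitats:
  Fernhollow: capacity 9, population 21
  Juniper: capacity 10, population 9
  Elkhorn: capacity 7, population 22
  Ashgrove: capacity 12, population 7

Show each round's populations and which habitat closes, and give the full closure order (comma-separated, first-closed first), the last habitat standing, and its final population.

Closure order: Elkhorn, Fernhollow, Juniper
Last habitat: Ashgrove with 59 animals

Round 1: Ashgrove=7 Elkhorn=22 Fernhollow=21 Juniper=9 → close Elkhorn (overflow 15)
  22÷3 = 7 each, +1 to first 1
Round 2: Ashgrove=15 Fernhollow=28 Juniper=16 → close Fernhollow (overflow 19)
  28÷2 = 14 each, +1 to first 0
Round 3: Ashgrove=29 Juniper=30 → close Juniper (overflow 20)
  30÷1 = 30 each, +1 to first 0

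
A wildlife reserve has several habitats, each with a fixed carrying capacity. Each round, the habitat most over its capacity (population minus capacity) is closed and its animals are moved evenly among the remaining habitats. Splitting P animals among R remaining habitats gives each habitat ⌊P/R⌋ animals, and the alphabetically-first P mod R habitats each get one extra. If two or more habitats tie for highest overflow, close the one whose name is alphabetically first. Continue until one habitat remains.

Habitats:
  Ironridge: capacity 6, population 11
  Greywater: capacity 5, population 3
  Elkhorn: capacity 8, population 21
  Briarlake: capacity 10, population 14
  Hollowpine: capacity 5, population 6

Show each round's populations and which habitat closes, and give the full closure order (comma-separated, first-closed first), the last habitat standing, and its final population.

Round 1: Briarlake=14 Elkhorn=21 Greywater=3 Hollowpine=6 Ironridge=11 → close Elkhorn (overflow 13)
  21÷4 = 5 each, +1 to first 1
Round 2: Briarlake=20 Greywater=8 Hollowpine=11 Ironridge=16 → close Briarlake (overflow 10)
  20÷3 = 6 each, +1 to first 2
Round 3: Greywater=15 Hollowpine=18 Ironridge=22 → close Ironridge (overflow 16)
  22÷2 = 11 each, +1 to first 0
Round 4: Greywater=26 Hollowpine=29 → close Hollowpine (overflow 24)
  29÷1 = 29 each, +1 to first 0

Closure order: Elkhorn, Briarlake, Ironridge, Hollowpine
Last habitat: Greywater with 55 animals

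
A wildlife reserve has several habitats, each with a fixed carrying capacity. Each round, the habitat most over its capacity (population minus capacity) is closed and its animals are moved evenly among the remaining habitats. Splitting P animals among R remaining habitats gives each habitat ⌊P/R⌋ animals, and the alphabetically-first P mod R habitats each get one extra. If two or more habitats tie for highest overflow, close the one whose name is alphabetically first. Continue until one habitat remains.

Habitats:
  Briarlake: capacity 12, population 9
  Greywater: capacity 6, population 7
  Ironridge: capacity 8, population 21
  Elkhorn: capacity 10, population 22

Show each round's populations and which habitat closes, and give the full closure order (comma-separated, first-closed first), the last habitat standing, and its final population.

Closure order: Ironridge, Elkhorn, Greywater
Last habitat: Briarlake with 59 animals

Round 1: Briarlake=9 Elkhorn=22 Greywater=7 Ironridge=21 → close Ironridge (overflow 13)
  21÷3 = 7 each, +1 to first 0
Round 2: Briarlake=16 Elkhorn=29 Greywater=14 → close Elkhorn (overflow 19)
  29÷2 = 14 each, +1 to first 1
Round 3: Briarlake=31 Greywater=28 → close Greywater (overflow 22)
  28÷1 = 28 each, +1 to first 0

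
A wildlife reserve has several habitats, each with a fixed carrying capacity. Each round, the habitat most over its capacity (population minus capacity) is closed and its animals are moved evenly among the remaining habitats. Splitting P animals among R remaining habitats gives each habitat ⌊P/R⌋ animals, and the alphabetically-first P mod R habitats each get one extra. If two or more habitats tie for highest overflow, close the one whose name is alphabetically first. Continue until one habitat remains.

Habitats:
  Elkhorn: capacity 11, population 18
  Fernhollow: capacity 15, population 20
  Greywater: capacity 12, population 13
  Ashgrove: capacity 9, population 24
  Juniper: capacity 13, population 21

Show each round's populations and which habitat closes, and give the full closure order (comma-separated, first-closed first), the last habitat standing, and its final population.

Round 1: Ashgrove=24 Elkhorn=18 Fernhollow=20 Greywater=13 Juniper=21 → close Ashgrove (overflow 15)
  24÷4 = 6 each, +1 to first 0
Round 2: Elkhorn=24 Fernhollow=26 Greywater=19 Juniper=27 → close Juniper (overflow 14)
  27÷3 = 9 each, +1 to first 0
Round 3: Elkhorn=33 Fernhollow=35 Greywater=28 → close Elkhorn (overflow 22)
  33÷2 = 16 each, +1 to first 1
Round 4: Fernhollow=52 Greywater=44 → close Fernhollow (overflow 37)
  52÷1 = 52 each, +1 to first 0

Closure order: Ashgrove, Juniper, Elkhorn, Fernhollow
Last habitat: Greywater with 96 animals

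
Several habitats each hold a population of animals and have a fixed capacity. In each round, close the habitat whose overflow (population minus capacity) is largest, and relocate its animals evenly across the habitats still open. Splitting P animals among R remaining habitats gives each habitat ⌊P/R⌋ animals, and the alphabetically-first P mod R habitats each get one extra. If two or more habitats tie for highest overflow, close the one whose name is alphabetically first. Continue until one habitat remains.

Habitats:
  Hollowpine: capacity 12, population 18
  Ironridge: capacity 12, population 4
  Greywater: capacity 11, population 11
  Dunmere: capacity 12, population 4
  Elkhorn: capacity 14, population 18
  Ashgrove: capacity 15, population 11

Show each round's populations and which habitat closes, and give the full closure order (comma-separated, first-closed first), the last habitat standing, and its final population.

Closure order: Hollowpine, Elkhorn, Greywater, Ashgrove, Dunmere
Last habitat: Ironridge with 66 animals

Round 1: Ashgrove=11 Dunmere=4 Elkhorn=18 Greywater=11 Hollowpine=18 Ironridge=4 → close Hollowpine (overflow 6)
  18÷5 = 3 each, +1 to first 3
Round 2: Ashgrove=15 Dunmere=8 Elkhorn=22 Greywater=14 Ironridge=7 → close Elkhorn (overflow 8)
  22÷4 = 5 each, +1 to first 2
Round 3: Ashgrove=21 Dunmere=14 Greywater=19 Ironridge=12 → close Greywater (overflow 8)
  19÷3 = 6 each, +1 to first 1
Round 4: Ashgrove=28 Dunmere=20 Ironridge=18 → close Ashgrove (overflow 13)
  28÷2 = 14 each, +1 to first 0
Round 5: Dunmere=34 Ironridge=32 → close Dunmere (overflow 22)
  34÷1 = 34 each, +1 to first 0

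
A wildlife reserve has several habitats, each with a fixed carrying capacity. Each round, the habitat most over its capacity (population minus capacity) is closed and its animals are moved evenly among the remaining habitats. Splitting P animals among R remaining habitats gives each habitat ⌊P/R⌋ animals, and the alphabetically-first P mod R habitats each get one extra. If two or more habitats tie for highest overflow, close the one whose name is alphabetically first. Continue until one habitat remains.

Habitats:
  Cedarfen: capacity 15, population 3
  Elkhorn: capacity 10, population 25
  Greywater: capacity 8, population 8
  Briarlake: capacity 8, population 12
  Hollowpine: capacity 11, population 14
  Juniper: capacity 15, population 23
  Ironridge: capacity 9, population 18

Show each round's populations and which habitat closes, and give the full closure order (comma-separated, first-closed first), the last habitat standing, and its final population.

Round 1: Briarlake=12 Cedarfen=3 Elkhorn=25 Greywater=8 Hollowpine=14 Ironridge=18 Juniper=23 → close Elkhorn (overflow 15)
  25÷6 = 4 each, +1 to first 1
Round 2: Briarlake=17 Cedarfen=7 Greywater=12 Hollowpine=18 Ironridge=22 Juniper=27 → close Ironridge (overflow 13)
  22÷5 = 4 each, +1 to first 2
Round 3: Briarlake=22 Cedarfen=12 Greywater=16 Hollowpine=22 Juniper=31 → close Juniper (overflow 16)
  31÷4 = 7 each, +1 to first 3
Round 4: Briarlake=30 Cedarfen=20 Greywater=24 Hollowpine=29 → close Briarlake (overflow 22)
  30÷3 = 10 each, +1 to first 0
Round 5: Cedarfen=30 Greywater=34 Hollowpine=39 → close Hollowpine (overflow 28)
  39÷2 = 19 each, +1 to first 1
Round 6: Cedarfen=50 Greywater=53 → close Greywater (overflow 45)
  53÷1 = 53 each, +1 to first 0

Closure order: Elkhorn, Ironridge, Juniper, Briarlake, Hollowpine, Greywater
Last habitat: Cedarfen with 103 animals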